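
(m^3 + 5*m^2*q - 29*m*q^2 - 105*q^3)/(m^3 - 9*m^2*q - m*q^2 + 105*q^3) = (-m - 7*q)/(-m + 7*q)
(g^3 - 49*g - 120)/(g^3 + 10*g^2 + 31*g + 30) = (g - 8)/(g + 2)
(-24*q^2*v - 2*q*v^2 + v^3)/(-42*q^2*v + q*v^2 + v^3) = (4*q + v)/(7*q + v)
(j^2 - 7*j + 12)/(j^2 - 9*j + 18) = (j - 4)/(j - 6)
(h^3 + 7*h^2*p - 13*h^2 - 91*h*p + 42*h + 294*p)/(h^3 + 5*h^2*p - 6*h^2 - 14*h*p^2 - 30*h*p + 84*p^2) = (7 - h)/(-h + 2*p)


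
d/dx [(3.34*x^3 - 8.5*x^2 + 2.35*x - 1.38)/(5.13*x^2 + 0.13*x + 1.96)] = (17.1342*x^4 + 0.868399999999994*x^3 + 6.4787*x^2 - 19.1612*x + 4.7854)/(26.3169*x^4 + 1.3338*x^3 + 20.1265*x^2 + 0.5096*x + 3.8416)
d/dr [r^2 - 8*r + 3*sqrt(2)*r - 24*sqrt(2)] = 2*r - 8 + 3*sqrt(2)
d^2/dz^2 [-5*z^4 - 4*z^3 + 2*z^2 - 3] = -60*z^2 - 24*z + 4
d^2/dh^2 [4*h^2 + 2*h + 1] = 8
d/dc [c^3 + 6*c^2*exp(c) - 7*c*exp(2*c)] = 6*c^2*exp(c) + 3*c^2 - 14*c*exp(2*c) + 12*c*exp(c) - 7*exp(2*c)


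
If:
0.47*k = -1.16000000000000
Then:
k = -2.47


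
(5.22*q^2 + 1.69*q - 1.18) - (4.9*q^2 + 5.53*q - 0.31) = 0.319999999999999*q^2 - 3.84*q - 0.87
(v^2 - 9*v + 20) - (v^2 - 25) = 45 - 9*v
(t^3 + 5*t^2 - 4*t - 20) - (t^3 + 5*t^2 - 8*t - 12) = 4*t - 8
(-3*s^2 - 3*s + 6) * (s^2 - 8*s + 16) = -3*s^4 + 21*s^3 - 18*s^2 - 96*s + 96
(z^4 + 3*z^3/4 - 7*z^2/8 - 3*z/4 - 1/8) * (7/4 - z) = -z^5 + z^4 + 35*z^3/16 - 25*z^2/32 - 19*z/16 - 7/32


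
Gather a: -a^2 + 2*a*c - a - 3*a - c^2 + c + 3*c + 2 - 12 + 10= -a^2 + a*(2*c - 4) - c^2 + 4*c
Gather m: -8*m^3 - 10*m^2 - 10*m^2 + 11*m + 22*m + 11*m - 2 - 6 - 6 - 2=-8*m^3 - 20*m^2 + 44*m - 16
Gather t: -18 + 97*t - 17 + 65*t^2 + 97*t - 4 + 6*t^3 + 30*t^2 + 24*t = 6*t^3 + 95*t^2 + 218*t - 39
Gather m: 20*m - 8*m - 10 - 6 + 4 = 12*m - 12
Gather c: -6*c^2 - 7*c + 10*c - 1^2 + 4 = -6*c^2 + 3*c + 3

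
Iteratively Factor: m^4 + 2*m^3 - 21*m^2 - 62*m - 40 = (m + 1)*(m^3 + m^2 - 22*m - 40) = (m - 5)*(m + 1)*(m^2 + 6*m + 8) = (m - 5)*(m + 1)*(m + 4)*(m + 2)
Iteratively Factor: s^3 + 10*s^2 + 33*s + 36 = (s + 4)*(s^2 + 6*s + 9) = (s + 3)*(s + 4)*(s + 3)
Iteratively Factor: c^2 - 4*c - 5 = (c - 5)*(c + 1)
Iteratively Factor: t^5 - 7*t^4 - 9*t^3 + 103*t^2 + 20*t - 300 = (t - 5)*(t^4 - 2*t^3 - 19*t^2 + 8*t + 60) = (t - 5)*(t + 2)*(t^3 - 4*t^2 - 11*t + 30) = (t - 5)*(t + 2)*(t + 3)*(t^2 - 7*t + 10) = (t - 5)*(t - 2)*(t + 2)*(t + 3)*(t - 5)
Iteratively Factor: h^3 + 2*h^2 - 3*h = (h - 1)*(h^2 + 3*h) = (h - 1)*(h + 3)*(h)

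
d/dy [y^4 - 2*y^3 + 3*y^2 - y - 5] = 4*y^3 - 6*y^2 + 6*y - 1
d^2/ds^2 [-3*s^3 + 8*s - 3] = -18*s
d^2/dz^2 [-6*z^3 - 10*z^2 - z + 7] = -36*z - 20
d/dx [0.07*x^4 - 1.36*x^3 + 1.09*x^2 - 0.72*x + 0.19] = 0.28*x^3 - 4.08*x^2 + 2.18*x - 0.72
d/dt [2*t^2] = 4*t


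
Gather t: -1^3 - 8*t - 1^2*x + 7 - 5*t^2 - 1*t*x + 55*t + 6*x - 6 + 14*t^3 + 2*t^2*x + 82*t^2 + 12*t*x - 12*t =14*t^3 + t^2*(2*x + 77) + t*(11*x + 35) + 5*x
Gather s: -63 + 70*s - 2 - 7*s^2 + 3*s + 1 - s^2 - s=-8*s^2 + 72*s - 64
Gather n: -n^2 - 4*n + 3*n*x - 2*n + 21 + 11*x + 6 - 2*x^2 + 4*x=-n^2 + n*(3*x - 6) - 2*x^2 + 15*x + 27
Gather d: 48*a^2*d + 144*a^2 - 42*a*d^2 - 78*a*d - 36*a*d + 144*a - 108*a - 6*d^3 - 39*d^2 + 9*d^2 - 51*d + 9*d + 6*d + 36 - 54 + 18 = 144*a^2 + 36*a - 6*d^3 + d^2*(-42*a - 30) + d*(48*a^2 - 114*a - 36)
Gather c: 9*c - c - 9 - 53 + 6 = 8*c - 56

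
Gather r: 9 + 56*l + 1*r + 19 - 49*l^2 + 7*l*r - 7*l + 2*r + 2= -49*l^2 + 49*l + r*(7*l + 3) + 30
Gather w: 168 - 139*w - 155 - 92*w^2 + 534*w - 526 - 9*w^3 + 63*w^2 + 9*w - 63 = -9*w^3 - 29*w^2 + 404*w - 576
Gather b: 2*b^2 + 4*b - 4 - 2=2*b^2 + 4*b - 6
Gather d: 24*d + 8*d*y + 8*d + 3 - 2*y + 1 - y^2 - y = d*(8*y + 32) - y^2 - 3*y + 4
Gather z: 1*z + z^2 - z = z^2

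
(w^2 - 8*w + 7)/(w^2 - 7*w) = (w - 1)/w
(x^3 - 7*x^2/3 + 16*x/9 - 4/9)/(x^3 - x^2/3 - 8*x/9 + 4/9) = (x - 1)/(x + 1)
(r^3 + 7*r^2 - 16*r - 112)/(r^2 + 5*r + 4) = (r^2 + 3*r - 28)/(r + 1)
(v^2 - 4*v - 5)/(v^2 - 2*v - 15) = (v + 1)/(v + 3)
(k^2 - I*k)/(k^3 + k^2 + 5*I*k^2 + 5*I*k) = (k - I)/(k^2 + k + 5*I*k + 5*I)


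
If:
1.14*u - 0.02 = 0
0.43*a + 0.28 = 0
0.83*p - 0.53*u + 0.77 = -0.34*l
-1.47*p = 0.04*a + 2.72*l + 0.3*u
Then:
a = -0.65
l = 0.65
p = -1.18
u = 0.02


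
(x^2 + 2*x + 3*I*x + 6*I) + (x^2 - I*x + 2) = 2*x^2 + 2*x + 2*I*x + 2 + 6*I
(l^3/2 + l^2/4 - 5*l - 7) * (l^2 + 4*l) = l^5/2 + 9*l^4/4 - 4*l^3 - 27*l^2 - 28*l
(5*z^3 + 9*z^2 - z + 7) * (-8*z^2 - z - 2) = -40*z^5 - 77*z^4 - 11*z^3 - 73*z^2 - 5*z - 14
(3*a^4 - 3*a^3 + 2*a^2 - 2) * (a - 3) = 3*a^5 - 12*a^4 + 11*a^3 - 6*a^2 - 2*a + 6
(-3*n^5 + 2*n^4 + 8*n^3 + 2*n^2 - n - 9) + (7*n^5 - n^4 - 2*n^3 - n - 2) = 4*n^5 + n^4 + 6*n^3 + 2*n^2 - 2*n - 11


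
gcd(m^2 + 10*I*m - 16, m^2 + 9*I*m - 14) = m + 2*I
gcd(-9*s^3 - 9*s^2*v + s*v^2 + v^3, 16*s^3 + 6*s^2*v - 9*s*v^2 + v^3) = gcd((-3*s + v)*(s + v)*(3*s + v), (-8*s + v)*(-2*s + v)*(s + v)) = s + v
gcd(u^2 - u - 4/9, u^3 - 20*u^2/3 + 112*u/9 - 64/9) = u - 4/3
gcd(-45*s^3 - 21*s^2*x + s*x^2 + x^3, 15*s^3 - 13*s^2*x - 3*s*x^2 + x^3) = -15*s^2 - 2*s*x + x^2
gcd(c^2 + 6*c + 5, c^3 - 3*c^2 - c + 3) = c + 1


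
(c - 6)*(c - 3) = c^2 - 9*c + 18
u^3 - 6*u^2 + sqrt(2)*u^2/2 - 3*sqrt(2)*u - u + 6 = (u - 6)*(u - sqrt(2)/2)*(u + sqrt(2))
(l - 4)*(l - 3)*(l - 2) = l^3 - 9*l^2 + 26*l - 24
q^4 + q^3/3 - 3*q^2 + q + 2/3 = (q - 1)^2*(q + 1/3)*(q + 2)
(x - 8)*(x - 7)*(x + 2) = x^3 - 13*x^2 + 26*x + 112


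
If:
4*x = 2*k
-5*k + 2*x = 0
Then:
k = 0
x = 0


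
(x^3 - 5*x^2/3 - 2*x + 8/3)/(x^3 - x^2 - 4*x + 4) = (x + 4/3)/(x + 2)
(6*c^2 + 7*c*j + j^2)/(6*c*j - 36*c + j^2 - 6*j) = (c + j)/(j - 6)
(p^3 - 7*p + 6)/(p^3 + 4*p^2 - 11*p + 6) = (p^2 + p - 6)/(p^2 + 5*p - 6)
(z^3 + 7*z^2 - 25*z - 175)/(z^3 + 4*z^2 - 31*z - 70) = (z + 5)/(z + 2)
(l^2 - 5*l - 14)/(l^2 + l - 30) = (l^2 - 5*l - 14)/(l^2 + l - 30)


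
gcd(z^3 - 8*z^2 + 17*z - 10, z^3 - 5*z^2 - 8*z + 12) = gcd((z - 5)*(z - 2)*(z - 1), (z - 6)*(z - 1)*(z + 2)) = z - 1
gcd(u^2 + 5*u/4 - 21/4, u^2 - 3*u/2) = 1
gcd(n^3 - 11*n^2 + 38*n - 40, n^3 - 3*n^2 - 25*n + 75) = n - 5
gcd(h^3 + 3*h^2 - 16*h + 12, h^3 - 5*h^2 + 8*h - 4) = h^2 - 3*h + 2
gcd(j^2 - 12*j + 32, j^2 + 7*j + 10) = 1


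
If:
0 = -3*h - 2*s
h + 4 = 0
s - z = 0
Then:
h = -4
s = 6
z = 6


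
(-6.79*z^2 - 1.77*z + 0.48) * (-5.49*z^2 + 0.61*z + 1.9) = 37.2771*z^4 + 5.5754*z^3 - 16.6159*z^2 - 3.0702*z + 0.912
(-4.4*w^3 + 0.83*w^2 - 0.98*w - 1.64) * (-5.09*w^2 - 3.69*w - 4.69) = 22.396*w^5 + 12.0113*w^4 + 22.5615*w^3 + 8.0711*w^2 + 10.6478*w + 7.6916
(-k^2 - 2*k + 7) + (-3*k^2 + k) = -4*k^2 - k + 7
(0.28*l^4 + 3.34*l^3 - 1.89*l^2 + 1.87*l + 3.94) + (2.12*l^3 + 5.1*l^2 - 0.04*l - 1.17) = 0.28*l^4 + 5.46*l^3 + 3.21*l^2 + 1.83*l + 2.77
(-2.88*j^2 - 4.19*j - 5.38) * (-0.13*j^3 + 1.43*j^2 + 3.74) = 0.3744*j^5 - 3.5737*j^4 - 5.2923*j^3 - 18.4646*j^2 - 15.6706*j - 20.1212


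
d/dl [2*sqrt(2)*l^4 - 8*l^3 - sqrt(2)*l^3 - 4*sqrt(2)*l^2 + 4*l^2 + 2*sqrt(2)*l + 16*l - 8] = 8*sqrt(2)*l^3 - 24*l^2 - 3*sqrt(2)*l^2 - 8*sqrt(2)*l + 8*l + 2*sqrt(2) + 16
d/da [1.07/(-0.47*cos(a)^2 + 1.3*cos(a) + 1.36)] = (1.391 - 1.0058*cos(a))*sin(a)/(-0.47*cos(a)^2 + 1.3*cos(a) + 1.36)^2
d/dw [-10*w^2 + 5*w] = 5 - 20*w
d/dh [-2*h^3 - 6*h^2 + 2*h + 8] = -6*h^2 - 12*h + 2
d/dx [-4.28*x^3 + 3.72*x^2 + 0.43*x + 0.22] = -12.84*x^2 + 7.44*x + 0.43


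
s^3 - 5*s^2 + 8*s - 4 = (s - 2)^2*(s - 1)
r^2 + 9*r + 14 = (r + 2)*(r + 7)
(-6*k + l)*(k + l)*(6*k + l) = -36*k^3 - 36*k^2*l + k*l^2 + l^3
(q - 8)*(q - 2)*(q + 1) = q^3 - 9*q^2 + 6*q + 16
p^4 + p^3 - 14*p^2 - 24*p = p*(p - 4)*(p + 2)*(p + 3)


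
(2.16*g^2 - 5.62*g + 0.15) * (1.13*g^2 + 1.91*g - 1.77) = 2.4408*g^4 - 2.225*g^3 - 14.3879*g^2 + 10.2339*g - 0.2655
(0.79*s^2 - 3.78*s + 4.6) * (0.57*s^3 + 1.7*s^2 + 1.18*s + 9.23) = 0.4503*s^5 - 0.8116*s^4 - 2.8718*s^3 + 10.6513*s^2 - 29.4614*s + 42.458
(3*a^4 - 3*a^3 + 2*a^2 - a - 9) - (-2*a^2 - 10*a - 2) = 3*a^4 - 3*a^3 + 4*a^2 + 9*a - 7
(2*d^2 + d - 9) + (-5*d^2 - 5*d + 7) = -3*d^2 - 4*d - 2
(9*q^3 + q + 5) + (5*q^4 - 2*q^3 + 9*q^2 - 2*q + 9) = 5*q^4 + 7*q^3 + 9*q^2 - q + 14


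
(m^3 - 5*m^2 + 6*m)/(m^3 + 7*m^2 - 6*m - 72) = m*(m - 2)/(m^2 + 10*m + 24)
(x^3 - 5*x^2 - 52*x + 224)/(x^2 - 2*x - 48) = (x^2 + 3*x - 28)/(x + 6)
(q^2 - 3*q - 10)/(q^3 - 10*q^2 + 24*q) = (q^2 - 3*q - 10)/(q*(q^2 - 10*q + 24))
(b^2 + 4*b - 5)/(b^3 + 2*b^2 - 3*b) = (b + 5)/(b*(b + 3))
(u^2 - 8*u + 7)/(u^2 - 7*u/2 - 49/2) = 2*(u - 1)/(2*u + 7)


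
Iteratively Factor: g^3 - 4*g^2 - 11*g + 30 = (g + 3)*(g^2 - 7*g + 10) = (g - 5)*(g + 3)*(g - 2)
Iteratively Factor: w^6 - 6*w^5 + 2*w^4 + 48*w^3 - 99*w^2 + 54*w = (w - 2)*(w^5 - 4*w^4 - 6*w^3 + 36*w^2 - 27*w) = (w - 2)*(w + 3)*(w^4 - 7*w^3 + 15*w^2 - 9*w) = (w - 2)*(w - 1)*(w + 3)*(w^3 - 6*w^2 + 9*w) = (w - 3)*(w - 2)*(w - 1)*(w + 3)*(w^2 - 3*w) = (w - 3)^2*(w - 2)*(w - 1)*(w + 3)*(w)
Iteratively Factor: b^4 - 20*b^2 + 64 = (b - 2)*(b^3 + 2*b^2 - 16*b - 32) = (b - 2)*(b + 2)*(b^2 - 16) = (b - 4)*(b - 2)*(b + 2)*(b + 4)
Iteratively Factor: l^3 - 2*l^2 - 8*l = (l + 2)*(l^2 - 4*l) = l*(l + 2)*(l - 4)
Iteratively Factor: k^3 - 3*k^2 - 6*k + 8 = (k - 4)*(k^2 + k - 2) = (k - 4)*(k - 1)*(k + 2)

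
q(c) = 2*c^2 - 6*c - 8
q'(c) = 4*c - 6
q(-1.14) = 1.44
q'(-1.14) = -10.56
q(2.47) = -10.62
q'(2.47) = 3.88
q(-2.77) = 23.97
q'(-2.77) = -17.08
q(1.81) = -12.31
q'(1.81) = 1.24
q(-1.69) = 7.85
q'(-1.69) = -12.76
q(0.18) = -9.02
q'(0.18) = -5.28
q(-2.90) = 26.22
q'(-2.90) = -17.60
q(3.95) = -0.50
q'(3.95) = 9.80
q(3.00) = -8.00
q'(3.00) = 6.00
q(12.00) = 208.00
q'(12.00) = 42.00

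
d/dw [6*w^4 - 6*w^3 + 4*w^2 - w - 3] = 24*w^3 - 18*w^2 + 8*w - 1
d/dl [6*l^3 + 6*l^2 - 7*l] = 18*l^2 + 12*l - 7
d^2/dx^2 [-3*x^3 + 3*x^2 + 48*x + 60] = 6 - 18*x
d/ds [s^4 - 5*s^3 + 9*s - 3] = 4*s^3 - 15*s^2 + 9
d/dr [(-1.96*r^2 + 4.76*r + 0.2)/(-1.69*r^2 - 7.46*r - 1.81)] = (22.666*r^2 + 7.7712*r - 7.1236)/(2.8561*r^4 + 25.2148*r^3 + 61.7694*r^2 + 27.0052*r + 3.2761)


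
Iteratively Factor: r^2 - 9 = (r - 3)*(r + 3)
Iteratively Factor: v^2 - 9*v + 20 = (v - 4)*(v - 5)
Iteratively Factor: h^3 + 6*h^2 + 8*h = (h)*(h^2 + 6*h + 8) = h*(h + 2)*(h + 4)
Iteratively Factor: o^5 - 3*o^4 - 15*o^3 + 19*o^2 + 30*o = (o + 1)*(o^4 - 4*o^3 - 11*o^2 + 30*o) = (o - 5)*(o + 1)*(o^3 + o^2 - 6*o) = (o - 5)*(o + 1)*(o + 3)*(o^2 - 2*o) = o*(o - 5)*(o + 1)*(o + 3)*(o - 2)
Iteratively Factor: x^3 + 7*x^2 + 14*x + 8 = (x + 4)*(x^2 + 3*x + 2) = (x + 1)*(x + 4)*(x + 2)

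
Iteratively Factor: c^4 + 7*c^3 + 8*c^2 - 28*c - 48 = (c + 3)*(c^3 + 4*c^2 - 4*c - 16) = (c + 3)*(c + 4)*(c^2 - 4) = (c - 2)*(c + 3)*(c + 4)*(c + 2)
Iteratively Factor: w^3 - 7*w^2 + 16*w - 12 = (w - 2)*(w^2 - 5*w + 6) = (w - 2)^2*(w - 3)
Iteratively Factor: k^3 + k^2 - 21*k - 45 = (k + 3)*(k^2 - 2*k - 15) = (k + 3)^2*(k - 5)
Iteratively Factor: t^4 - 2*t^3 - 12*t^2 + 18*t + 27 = (t - 3)*(t^3 + t^2 - 9*t - 9) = (t - 3)^2*(t^2 + 4*t + 3) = (t - 3)^2*(t + 3)*(t + 1)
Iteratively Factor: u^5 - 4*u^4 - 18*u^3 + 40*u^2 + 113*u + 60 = (u + 1)*(u^4 - 5*u^3 - 13*u^2 + 53*u + 60) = (u + 1)*(u + 3)*(u^3 - 8*u^2 + 11*u + 20) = (u - 4)*(u + 1)*(u + 3)*(u^2 - 4*u - 5) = (u - 4)*(u + 1)^2*(u + 3)*(u - 5)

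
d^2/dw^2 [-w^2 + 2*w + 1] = -2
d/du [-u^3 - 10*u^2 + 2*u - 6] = -3*u^2 - 20*u + 2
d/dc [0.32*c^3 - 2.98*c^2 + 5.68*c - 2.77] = 0.96*c^2 - 5.96*c + 5.68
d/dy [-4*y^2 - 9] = -8*y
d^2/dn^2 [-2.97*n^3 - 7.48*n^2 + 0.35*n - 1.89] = -17.82*n - 14.96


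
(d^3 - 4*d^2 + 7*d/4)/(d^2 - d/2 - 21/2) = d*(2*d - 1)/(2*(d + 3))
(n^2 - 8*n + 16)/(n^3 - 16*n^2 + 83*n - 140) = (n - 4)/(n^2 - 12*n + 35)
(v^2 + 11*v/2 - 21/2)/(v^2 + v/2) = (2*v^2 + 11*v - 21)/(v*(2*v + 1))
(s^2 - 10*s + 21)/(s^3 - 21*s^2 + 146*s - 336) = (s - 3)/(s^2 - 14*s + 48)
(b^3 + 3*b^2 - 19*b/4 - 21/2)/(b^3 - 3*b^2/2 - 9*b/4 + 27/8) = 2*(2*b^2 + 3*b - 14)/(4*b^2 - 12*b + 9)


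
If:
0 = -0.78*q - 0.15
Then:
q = -0.19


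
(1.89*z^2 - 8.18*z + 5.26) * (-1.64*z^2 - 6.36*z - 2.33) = -3.0996*z^4 + 1.3948*z^3 + 38.9947*z^2 - 14.3942*z - 12.2558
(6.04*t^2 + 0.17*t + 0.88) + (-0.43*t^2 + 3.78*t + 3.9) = 5.61*t^2 + 3.95*t + 4.78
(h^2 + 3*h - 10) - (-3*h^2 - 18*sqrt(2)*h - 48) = 4*h^2 + 3*h + 18*sqrt(2)*h + 38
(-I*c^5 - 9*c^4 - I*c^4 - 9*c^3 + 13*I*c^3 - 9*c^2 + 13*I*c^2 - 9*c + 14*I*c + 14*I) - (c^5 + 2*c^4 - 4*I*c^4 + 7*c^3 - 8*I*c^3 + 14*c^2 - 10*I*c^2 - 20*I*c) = -c^5 - I*c^5 - 11*c^4 + 3*I*c^4 - 16*c^3 + 21*I*c^3 - 23*c^2 + 23*I*c^2 - 9*c + 34*I*c + 14*I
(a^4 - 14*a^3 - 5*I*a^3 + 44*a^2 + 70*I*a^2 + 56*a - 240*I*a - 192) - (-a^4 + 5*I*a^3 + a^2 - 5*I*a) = 2*a^4 - 14*a^3 - 10*I*a^3 + 43*a^2 + 70*I*a^2 + 56*a - 235*I*a - 192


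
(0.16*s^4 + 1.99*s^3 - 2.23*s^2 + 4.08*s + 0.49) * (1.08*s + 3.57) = 0.1728*s^5 + 2.7204*s^4 + 4.6959*s^3 - 3.5547*s^2 + 15.0948*s + 1.7493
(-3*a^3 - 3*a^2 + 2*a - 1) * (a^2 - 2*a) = -3*a^5 + 3*a^4 + 8*a^3 - 5*a^2 + 2*a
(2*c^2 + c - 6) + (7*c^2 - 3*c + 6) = 9*c^2 - 2*c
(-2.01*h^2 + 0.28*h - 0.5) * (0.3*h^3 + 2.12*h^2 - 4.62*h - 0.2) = -0.603*h^5 - 4.1772*h^4 + 9.7298*h^3 - 1.9516*h^2 + 2.254*h + 0.1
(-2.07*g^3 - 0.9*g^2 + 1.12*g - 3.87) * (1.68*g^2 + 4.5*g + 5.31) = -3.4776*g^5 - 10.827*g^4 - 13.1601*g^3 - 6.2406*g^2 - 11.4678*g - 20.5497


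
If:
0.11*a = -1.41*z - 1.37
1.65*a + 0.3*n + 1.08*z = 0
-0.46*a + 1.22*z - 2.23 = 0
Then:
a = -6.15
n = 35.61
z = -0.49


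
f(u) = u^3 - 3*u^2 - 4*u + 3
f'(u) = 3*u^2 - 6*u - 4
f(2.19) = -9.64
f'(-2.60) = 31.88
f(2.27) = -9.84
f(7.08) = 179.20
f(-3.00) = -39.00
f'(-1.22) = 7.79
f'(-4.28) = 76.64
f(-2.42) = -19.06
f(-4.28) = -113.24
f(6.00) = 87.00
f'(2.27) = -2.16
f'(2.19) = -2.75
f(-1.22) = 1.60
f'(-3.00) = 41.00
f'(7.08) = 103.90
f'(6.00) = 68.00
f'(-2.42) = 28.09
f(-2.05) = -10.02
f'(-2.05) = 20.91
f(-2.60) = -24.46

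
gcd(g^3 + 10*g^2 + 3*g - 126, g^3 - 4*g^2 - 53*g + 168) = g^2 + 4*g - 21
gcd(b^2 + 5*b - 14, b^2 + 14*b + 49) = b + 7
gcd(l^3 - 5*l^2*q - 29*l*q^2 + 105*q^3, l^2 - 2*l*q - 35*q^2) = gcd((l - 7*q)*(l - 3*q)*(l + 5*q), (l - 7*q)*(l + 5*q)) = -l^2 + 2*l*q + 35*q^2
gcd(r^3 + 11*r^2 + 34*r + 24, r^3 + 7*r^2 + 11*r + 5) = r + 1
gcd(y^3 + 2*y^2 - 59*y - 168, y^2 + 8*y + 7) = y + 7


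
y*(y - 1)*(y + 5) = y^3 + 4*y^2 - 5*y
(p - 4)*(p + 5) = p^2 + p - 20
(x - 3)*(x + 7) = x^2 + 4*x - 21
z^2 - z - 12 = (z - 4)*(z + 3)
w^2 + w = w*(w + 1)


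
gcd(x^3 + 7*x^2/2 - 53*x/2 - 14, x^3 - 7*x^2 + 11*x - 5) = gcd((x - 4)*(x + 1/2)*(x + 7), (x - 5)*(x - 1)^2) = 1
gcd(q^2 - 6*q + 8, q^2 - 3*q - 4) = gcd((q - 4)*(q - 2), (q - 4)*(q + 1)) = q - 4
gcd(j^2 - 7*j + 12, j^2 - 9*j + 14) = 1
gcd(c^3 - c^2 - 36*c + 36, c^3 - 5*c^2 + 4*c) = c - 1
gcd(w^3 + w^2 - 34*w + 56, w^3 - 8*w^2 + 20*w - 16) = w^2 - 6*w + 8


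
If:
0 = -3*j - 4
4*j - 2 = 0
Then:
No Solution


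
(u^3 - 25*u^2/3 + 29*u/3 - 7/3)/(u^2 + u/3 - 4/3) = (3*u^2 - 22*u + 7)/(3*u + 4)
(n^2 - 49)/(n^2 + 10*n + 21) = (n - 7)/(n + 3)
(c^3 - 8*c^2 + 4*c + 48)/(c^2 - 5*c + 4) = (c^2 - 4*c - 12)/(c - 1)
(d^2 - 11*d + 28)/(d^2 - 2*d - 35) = (d - 4)/(d + 5)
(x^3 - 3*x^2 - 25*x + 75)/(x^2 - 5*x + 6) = (x^2 - 25)/(x - 2)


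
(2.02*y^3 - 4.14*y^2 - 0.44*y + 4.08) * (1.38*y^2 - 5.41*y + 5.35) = 2.7876*y^5 - 16.6414*y^4 + 32.5972*y^3 - 14.1382*y^2 - 24.4268*y + 21.828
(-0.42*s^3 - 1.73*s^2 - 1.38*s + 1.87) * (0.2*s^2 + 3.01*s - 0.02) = -0.084*s^5 - 1.6102*s^4 - 5.4749*s^3 - 3.7452*s^2 + 5.6563*s - 0.0374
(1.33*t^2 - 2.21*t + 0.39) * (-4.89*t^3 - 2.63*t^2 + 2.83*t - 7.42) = -6.5037*t^5 + 7.309*t^4 + 7.6691*t^3 - 17.1486*t^2 + 17.5019*t - 2.8938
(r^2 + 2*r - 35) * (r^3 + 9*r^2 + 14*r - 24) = r^5 + 11*r^4 - 3*r^3 - 311*r^2 - 538*r + 840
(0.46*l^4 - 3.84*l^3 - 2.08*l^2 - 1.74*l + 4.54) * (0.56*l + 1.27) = 0.2576*l^5 - 1.5662*l^4 - 6.0416*l^3 - 3.616*l^2 + 0.3326*l + 5.7658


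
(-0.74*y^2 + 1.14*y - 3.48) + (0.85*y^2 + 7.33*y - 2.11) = 0.11*y^2 + 8.47*y - 5.59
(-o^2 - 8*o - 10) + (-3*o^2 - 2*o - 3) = -4*o^2 - 10*o - 13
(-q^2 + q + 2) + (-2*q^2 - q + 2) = 4 - 3*q^2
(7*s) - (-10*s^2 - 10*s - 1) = 10*s^2 + 17*s + 1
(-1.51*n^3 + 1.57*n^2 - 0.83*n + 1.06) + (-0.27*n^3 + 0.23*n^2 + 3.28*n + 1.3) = -1.78*n^3 + 1.8*n^2 + 2.45*n + 2.36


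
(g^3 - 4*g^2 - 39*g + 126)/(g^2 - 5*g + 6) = (g^2 - g - 42)/(g - 2)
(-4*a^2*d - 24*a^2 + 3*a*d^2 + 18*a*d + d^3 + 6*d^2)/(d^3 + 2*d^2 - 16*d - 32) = (-4*a^2*d - 24*a^2 + 3*a*d^2 + 18*a*d + d^3 + 6*d^2)/(d^3 + 2*d^2 - 16*d - 32)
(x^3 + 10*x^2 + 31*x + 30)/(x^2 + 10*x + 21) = (x^2 + 7*x + 10)/(x + 7)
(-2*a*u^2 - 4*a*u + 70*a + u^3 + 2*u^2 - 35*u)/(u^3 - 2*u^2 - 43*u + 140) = (-2*a + u)/(u - 4)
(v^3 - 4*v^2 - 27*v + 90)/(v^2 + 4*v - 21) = (v^2 - v - 30)/(v + 7)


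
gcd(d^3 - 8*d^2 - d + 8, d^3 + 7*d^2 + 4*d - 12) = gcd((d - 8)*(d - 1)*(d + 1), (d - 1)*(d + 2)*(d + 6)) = d - 1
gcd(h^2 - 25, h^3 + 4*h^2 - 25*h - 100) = h^2 - 25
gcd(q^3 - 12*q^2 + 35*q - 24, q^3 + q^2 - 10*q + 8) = q - 1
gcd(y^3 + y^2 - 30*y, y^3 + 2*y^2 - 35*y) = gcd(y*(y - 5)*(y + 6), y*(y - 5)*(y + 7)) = y^2 - 5*y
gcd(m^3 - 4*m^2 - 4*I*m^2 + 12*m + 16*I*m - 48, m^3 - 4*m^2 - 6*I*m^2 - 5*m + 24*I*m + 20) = m - 4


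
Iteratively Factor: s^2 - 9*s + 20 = (s - 5)*(s - 4)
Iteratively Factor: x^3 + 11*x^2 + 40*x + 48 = (x + 4)*(x^2 + 7*x + 12) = (x + 4)^2*(x + 3)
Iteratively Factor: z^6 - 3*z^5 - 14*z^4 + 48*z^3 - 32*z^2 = (z)*(z^5 - 3*z^4 - 14*z^3 + 48*z^2 - 32*z) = z*(z - 4)*(z^4 + z^3 - 10*z^2 + 8*z) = z*(z - 4)*(z + 4)*(z^3 - 3*z^2 + 2*z) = z*(z - 4)*(z - 2)*(z + 4)*(z^2 - z) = z^2*(z - 4)*(z - 2)*(z + 4)*(z - 1)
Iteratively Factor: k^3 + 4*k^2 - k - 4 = (k + 4)*(k^2 - 1) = (k - 1)*(k + 4)*(k + 1)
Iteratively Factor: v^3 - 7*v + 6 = (v - 2)*(v^2 + 2*v - 3) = (v - 2)*(v + 3)*(v - 1)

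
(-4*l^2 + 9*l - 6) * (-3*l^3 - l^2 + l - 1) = 12*l^5 - 23*l^4 + 5*l^3 + 19*l^2 - 15*l + 6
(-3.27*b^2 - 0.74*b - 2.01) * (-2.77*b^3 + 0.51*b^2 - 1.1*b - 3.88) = 9.0579*b^5 + 0.3821*b^4 + 8.7873*b^3 + 12.4765*b^2 + 5.0822*b + 7.7988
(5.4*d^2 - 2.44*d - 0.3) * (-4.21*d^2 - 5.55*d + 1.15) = -22.734*d^4 - 19.6976*d^3 + 21.015*d^2 - 1.141*d - 0.345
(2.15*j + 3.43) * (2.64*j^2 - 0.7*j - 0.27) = 5.676*j^3 + 7.5502*j^2 - 2.9815*j - 0.9261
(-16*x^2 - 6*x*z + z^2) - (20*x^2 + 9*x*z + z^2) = -36*x^2 - 15*x*z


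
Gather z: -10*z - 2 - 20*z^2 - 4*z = -20*z^2 - 14*z - 2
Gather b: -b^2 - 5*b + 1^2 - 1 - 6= -b^2 - 5*b - 6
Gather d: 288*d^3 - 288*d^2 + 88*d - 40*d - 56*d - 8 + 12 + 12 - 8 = 288*d^3 - 288*d^2 - 8*d + 8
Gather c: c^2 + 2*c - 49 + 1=c^2 + 2*c - 48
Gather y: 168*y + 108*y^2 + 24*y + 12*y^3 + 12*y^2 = 12*y^3 + 120*y^2 + 192*y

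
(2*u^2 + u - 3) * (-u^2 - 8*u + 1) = -2*u^4 - 17*u^3 - 3*u^2 + 25*u - 3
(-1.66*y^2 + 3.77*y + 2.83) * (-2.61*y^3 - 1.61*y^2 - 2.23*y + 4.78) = 4.3326*y^5 - 7.1671*y^4 - 9.7542*y^3 - 20.8982*y^2 + 11.7097*y + 13.5274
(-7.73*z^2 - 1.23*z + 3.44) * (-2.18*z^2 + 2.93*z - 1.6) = 16.8514*z^4 - 19.9675*z^3 + 1.2649*z^2 + 12.0472*z - 5.504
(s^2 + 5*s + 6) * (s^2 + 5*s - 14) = s^4 + 10*s^3 + 17*s^2 - 40*s - 84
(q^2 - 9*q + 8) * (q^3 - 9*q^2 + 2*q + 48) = q^5 - 18*q^4 + 91*q^3 - 42*q^2 - 416*q + 384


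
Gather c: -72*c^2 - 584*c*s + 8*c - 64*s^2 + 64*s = -72*c^2 + c*(8 - 584*s) - 64*s^2 + 64*s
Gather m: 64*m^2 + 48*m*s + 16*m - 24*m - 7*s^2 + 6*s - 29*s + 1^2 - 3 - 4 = 64*m^2 + m*(48*s - 8) - 7*s^2 - 23*s - 6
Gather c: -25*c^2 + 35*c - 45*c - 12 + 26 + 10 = -25*c^2 - 10*c + 24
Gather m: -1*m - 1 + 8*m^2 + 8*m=8*m^2 + 7*m - 1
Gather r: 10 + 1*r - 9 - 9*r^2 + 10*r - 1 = -9*r^2 + 11*r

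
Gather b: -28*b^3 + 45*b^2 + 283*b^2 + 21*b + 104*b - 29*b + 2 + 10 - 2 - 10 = -28*b^3 + 328*b^2 + 96*b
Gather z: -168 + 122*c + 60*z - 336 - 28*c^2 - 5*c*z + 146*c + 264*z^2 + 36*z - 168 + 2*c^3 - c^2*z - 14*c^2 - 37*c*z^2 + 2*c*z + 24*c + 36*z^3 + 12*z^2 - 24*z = 2*c^3 - 42*c^2 + 292*c + 36*z^3 + z^2*(276 - 37*c) + z*(-c^2 - 3*c + 72) - 672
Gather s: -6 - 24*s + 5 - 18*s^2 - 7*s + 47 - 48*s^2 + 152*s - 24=-66*s^2 + 121*s + 22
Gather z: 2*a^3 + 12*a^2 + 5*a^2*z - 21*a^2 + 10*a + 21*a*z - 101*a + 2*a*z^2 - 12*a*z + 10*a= 2*a^3 - 9*a^2 + 2*a*z^2 - 81*a + z*(5*a^2 + 9*a)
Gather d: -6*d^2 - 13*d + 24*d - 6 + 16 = -6*d^2 + 11*d + 10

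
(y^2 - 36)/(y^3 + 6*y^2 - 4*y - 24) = (y - 6)/(y^2 - 4)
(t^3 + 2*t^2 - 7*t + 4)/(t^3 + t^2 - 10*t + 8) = (t - 1)/(t - 2)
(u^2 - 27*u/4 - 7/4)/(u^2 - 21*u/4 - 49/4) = (4*u + 1)/(4*u + 7)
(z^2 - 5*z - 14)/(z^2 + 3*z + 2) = (z - 7)/(z + 1)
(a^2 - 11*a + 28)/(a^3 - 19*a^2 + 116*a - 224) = 1/(a - 8)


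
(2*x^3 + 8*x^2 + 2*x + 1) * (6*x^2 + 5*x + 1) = 12*x^5 + 58*x^4 + 54*x^3 + 24*x^2 + 7*x + 1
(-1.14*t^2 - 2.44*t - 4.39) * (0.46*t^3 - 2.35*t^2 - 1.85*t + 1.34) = -0.5244*t^5 + 1.5566*t^4 + 5.8236*t^3 + 13.3029*t^2 + 4.8519*t - 5.8826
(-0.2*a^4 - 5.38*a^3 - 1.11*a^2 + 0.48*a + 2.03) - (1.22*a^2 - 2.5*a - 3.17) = -0.2*a^4 - 5.38*a^3 - 2.33*a^2 + 2.98*a + 5.2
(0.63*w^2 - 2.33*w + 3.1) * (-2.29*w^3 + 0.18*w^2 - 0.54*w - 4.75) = -1.4427*w^5 + 5.4491*w^4 - 7.8586*w^3 - 1.1763*w^2 + 9.3935*w - 14.725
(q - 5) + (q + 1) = 2*q - 4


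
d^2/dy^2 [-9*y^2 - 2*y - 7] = -18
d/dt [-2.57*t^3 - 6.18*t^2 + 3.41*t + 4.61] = -7.71*t^2 - 12.36*t + 3.41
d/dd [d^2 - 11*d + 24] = 2*d - 11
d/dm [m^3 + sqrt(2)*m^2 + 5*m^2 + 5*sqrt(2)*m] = 3*m^2 + 2*sqrt(2)*m + 10*m + 5*sqrt(2)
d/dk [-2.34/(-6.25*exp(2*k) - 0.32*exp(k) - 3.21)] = (-29.25*exp(k) - 0.7488)*exp(k)/(6.25*exp(2*k) + 0.32*exp(k) + 3.21)^2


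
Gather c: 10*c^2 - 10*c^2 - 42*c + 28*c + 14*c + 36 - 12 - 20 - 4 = 0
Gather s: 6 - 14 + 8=0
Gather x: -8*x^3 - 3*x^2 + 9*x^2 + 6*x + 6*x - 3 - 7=-8*x^3 + 6*x^2 + 12*x - 10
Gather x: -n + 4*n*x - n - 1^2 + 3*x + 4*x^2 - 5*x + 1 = -2*n + 4*x^2 + x*(4*n - 2)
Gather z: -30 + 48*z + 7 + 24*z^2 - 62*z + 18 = 24*z^2 - 14*z - 5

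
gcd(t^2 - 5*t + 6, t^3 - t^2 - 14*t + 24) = t^2 - 5*t + 6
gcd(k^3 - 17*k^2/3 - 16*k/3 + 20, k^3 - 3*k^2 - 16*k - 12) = k^2 - 4*k - 12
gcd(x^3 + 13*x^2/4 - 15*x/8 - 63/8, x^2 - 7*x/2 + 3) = x - 3/2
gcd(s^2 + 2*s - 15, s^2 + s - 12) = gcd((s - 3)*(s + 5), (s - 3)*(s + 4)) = s - 3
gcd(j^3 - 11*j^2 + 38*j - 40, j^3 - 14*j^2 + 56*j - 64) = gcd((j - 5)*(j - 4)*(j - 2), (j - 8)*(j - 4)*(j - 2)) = j^2 - 6*j + 8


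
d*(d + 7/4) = d^2 + 7*d/4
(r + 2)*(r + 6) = r^2 + 8*r + 12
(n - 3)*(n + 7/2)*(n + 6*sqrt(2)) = n^3 + n^2/2 + 6*sqrt(2)*n^2 - 21*n/2 + 3*sqrt(2)*n - 63*sqrt(2)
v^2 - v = v*(v - 1)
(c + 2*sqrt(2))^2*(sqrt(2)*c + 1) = sqrt(2)*c^3 + 9*c^2 + 12*sqrt(2)*c + 8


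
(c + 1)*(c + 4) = c^2 + 5*c + 4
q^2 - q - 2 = (q - 2)*(q + 1)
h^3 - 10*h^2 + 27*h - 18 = (h - 6)*(h - 3)*(h - 1)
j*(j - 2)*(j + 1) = j^3 - j^2 - 2*j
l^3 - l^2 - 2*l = l*(l - 2)*(l + 1)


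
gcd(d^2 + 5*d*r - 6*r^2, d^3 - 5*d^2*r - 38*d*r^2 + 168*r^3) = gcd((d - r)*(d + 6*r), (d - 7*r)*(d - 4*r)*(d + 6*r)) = d + 6*r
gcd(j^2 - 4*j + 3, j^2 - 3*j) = j - 3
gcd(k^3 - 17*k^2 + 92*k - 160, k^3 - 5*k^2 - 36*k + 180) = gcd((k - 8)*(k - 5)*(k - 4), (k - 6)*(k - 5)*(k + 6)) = k - 5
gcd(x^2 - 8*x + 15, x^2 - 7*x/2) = 1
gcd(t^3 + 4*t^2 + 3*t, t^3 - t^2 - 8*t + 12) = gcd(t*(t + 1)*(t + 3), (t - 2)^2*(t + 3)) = t + 3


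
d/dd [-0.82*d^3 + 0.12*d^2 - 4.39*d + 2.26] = -2.46*d^2 + 0.24*d - 4.39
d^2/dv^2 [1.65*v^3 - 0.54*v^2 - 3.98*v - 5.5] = 9.9*v - 1.08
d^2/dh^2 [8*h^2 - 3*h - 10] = 16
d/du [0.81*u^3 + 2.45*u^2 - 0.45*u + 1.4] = 2.43*u^2 + 4.9*u - 0.45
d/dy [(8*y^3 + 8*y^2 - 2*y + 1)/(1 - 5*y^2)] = 2*(-20*y^4 + 7*y^2 + 13*y - 1)/(25*y^4 - 10*y^2 + 1)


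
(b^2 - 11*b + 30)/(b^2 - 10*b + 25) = (b - 6)/(b - 5)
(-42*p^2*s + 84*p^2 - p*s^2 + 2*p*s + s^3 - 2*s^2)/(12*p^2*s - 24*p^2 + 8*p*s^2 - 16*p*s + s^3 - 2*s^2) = (-7*p + s)/(2*p + s)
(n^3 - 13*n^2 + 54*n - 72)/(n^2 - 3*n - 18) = (n^2 - 7*n + 12)/(n + 3)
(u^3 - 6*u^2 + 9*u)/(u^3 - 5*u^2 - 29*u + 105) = u*(u - 3)/(u^2 - 2*u - 35)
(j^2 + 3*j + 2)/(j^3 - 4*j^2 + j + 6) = (j + 2)/(j^2 - 5*j + 6)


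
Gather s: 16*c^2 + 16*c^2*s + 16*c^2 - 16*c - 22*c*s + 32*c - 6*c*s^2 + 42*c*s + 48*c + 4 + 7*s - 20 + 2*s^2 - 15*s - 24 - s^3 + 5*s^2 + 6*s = 32*c^2 + 64*c - s^3 + s^2*(7 - 6*c) + s*(16*c^2 + 20*c - 2) - 40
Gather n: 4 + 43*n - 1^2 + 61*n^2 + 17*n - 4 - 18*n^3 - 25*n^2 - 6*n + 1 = -18*n^3 + 36*n^2 + 54*n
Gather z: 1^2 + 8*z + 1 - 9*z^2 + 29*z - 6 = -9*z^2 + 37*z - 4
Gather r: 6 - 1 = 5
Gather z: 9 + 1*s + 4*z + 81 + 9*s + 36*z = 10*s + 40*z + 90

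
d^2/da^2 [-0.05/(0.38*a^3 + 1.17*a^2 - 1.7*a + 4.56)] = ((0.114*a + 0.117)*(0.38*a^3 + 1.17*a^2 - 1.7*a + 4.56) - 0.05*(1.14*a^2 + 2.34*a - 1.7)*(2.28*a^2 + 4.68*a - 3.4))/(0.38*a^3 + 1.17*a^2 - 1.7*a + 4.56)^3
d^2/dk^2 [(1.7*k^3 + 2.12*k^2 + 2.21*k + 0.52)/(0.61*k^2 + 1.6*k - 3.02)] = (8.88178419700125e-16*k^5 + 3.5527136788005e-15*k^4 + 12.473922*k^3 - 24.692664*k^2 + 120.500772*k + 64.606224)/(0.226981*k^6 + 1.78608*k^5 + 1.313574*k^4 - 13.58912*k^3 - 6.50326800000001*k^2 + 43.77792*k - 27.543608)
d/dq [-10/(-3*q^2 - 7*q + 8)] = 10*(-6*q - 7)/(3*q^2 + 7*q - 8)^2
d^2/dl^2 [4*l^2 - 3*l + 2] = 8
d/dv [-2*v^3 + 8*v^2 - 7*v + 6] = -6*v^2 + 16*v - 7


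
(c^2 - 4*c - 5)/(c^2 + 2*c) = (c^2 - 4*c - 5)/(c*(c + 2))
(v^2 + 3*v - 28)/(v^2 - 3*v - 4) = (v + 7)/(v + 1)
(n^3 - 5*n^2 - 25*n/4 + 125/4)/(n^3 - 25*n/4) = (n - 5)/n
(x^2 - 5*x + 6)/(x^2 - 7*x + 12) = (x - 2)/(x - 4)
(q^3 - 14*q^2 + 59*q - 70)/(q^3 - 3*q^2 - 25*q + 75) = (q^2 - 9*q + 14)/(q^2 + 2*q - 15)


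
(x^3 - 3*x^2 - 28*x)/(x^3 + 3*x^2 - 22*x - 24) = x*(x^2 - 3*x - 28)/(x^3 + 3*x^2 - 22*x - 24)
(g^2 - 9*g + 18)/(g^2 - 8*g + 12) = (g - 3)/(g - 2)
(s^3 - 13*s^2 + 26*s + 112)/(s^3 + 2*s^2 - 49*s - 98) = (s - 8)/(s + 7)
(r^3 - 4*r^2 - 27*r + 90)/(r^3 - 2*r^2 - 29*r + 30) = (r - 3)/(r - 1)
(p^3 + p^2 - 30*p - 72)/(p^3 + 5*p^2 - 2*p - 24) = (p - 6)/(p - 2)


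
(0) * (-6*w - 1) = 0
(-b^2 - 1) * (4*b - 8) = -4*b^3 + 8*b^2 - 4*b + 8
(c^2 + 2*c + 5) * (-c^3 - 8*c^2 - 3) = -c^5 - 10*c^4 - 21*c^3 - 43*c^2 - 6*c - 15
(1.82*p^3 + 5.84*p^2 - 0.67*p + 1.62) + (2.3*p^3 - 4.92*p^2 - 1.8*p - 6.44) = 4.12*p^3 + 0.92*p^2 - 2.47*p - 4.82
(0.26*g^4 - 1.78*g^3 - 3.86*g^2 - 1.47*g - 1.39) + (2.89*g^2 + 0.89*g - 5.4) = 0.26*g^4 - 1.78*g^3 - 0.97*g^2 - 0.58*g - 6.79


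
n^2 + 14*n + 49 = (n + 7)^2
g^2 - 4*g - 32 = (g - 8)*(g + 4)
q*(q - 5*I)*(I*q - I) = I*q^3 + 5*q^2 - I*q^2 - 5*q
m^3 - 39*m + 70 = (m - 5)*(m - 2)*(m + 7)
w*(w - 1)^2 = w^3 - 2*w^2 + w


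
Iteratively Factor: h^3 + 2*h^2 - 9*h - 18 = (h + 2)*(h^2 - 9) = (h - 3)*(h + 2)*(h + 3)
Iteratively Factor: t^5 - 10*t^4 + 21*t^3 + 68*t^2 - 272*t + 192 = (t + 3)*(t^4 - 13*t^3 + 60*t^2 - 112*t + 64) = (t - 4)*(t + 3)*(t^3 - 9*t^2 + 24*t - 16) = (t - 4)^2*(t + 3)*(t^2 - 5*t + 4) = (t - 4)^3*(t + 3)*(t - 1)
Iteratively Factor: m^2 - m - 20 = (m + 4)*(m - 5)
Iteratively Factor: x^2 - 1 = (x - 1)*(x + 1)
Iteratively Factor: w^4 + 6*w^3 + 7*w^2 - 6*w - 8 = (w - 1)*(w^3 + 7*w^2 + 14*w + 8) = (w - 1)*(w + 1)*(w^2 + 6*w + 8) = (w - 1)*(w + 1)*(w + 4)*(w + 2)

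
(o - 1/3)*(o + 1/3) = o^2 - 1/9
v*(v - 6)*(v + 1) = v^3 - 5*v^2 - 6*v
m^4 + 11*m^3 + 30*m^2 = m^2*(m + 5)*(m + 6)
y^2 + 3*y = y*(y + 3)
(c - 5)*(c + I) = c^2 - 5*c + I*c - 5*I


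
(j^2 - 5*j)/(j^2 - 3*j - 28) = j*(5 - j)/(-j^2 + 3*j + 28)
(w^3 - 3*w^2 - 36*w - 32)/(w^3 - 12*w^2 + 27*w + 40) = (w + 4)/(w - 5)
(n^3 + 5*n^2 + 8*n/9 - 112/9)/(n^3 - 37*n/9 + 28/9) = (n + 4)/(n - 1)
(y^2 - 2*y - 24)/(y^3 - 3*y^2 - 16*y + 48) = (y - 6)/(y^2 - 7*y + 12)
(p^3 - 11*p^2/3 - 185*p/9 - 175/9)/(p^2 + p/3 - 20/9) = (3*p^2 - 16*p - 35)/(3*p - 4)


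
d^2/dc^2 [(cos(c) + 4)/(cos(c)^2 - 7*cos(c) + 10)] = (-9*(1 - cos(2*c))^2*cos(c)/4 - 23*(1 - cos(2*c))^2/4 - 498*cos(c) - 64*cos(2*c) + 69*cos(3*c)/2 + cos(5*c)/2 + 411)/((cos(c) - 5)^3*(cos(c) - 2)^3)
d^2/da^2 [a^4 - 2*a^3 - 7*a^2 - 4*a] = 12*a^2 - 12*a - 14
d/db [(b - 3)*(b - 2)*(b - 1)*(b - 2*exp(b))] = -2*b^3*exp(b) + 4*b^3 + 6*b^2*exp(b) - 18*b^2 + 2*b*exp(b) + 22*b - 10*exp(b) - 6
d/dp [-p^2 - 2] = -2*p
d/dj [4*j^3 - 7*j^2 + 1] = 2*j*(6*j - 7)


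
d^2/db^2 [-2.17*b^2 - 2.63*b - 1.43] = -4.34000000000000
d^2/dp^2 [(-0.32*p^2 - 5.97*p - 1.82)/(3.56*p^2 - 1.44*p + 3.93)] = (7.105427357601e-15*p^4 - 154.60368*p^3 - 111.533376*p^2 + 557.130744*p - 34.076976)/(45.118016*p^6 - 54.749952*p^5 + 171.567792*p^4 - 123.866496*p^3 + 189.399276*p^2 - 66.721968*p + 60.698457)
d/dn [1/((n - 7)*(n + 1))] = 2*(3 - n)/(n^4 - 12*n^3 + 22*n^2 + 84*n + 49)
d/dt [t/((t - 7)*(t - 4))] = (28 - t^2)/(t^4 - 22*t^3 + 177*t^2 - 616*t + 784)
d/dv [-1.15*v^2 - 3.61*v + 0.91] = -2.3*v - 3.61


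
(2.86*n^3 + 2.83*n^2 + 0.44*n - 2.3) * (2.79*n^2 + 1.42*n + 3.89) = 7.9794*n^5 + 11.9569*n^4 + 16.3716*n^3 + 5.2165*n^2 - 1.5544*n - 8.947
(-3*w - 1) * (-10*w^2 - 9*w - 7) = 30*w^3 + 37*w^2 + 30*w + 7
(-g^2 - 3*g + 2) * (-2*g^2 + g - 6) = 2*g^4 + 5*g^3 - g^2 + 20*g - 12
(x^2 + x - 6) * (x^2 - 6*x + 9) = x^4 - 5*x^3 - 3*x^2 + 45*x - 54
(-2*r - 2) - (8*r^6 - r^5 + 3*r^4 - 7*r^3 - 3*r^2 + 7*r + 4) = -8*r^6 + r^5 - 3*r^4 + 7*r^3 + 3*r^2 - 9*r - 6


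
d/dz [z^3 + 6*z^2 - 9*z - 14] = 3*z^2 + 12*z - 9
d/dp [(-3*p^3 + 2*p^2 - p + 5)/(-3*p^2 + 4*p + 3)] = (9*p^4 - 24*p^3 - 22*p^2 + 42*p - 23)/(9*p^4 - 24*p^3 - 2*p^2 + 24*p + 9)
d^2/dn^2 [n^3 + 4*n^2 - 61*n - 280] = 6*n + 8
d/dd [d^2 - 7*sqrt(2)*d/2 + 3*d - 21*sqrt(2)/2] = 2*d - 7*sqrt(2)/2 + 3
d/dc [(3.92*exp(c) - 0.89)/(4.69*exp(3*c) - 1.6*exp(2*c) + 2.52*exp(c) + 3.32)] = (-36.7696*exp(3*c) + 18.7943*exp(2*c) - 2.848*exp(c) + 15.2572)*exp(c)/(21.9961*exp(6*c) - 15.008*exp(5*c) + 26.1976*exp(4*c) + 23.0776*exp(3*c) - 4.2736*exp(2*c) + 16.7328*exp(c) + 11.0224)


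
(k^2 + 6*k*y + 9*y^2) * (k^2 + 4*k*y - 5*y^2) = k^4 + 10*k^3*y + 28*k^2*y^2 + 6*k*y^3 - 45*y^4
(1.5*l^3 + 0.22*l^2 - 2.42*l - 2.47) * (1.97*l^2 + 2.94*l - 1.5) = 2.955*l^5 + 4.8434*l^4 - 6.3706*l^3 - 12.3107*l^2 - 3.6318*l + 3.705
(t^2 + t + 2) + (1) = t^2 + t + 3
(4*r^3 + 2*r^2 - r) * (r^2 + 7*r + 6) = 4*r^5 + 30*r^4 + 37*r^3 + 5*r^2 - 6*r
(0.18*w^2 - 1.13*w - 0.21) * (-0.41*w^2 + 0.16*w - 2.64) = -0.0738*w^4 + 0.4921*w^3 - 0.5699*w^2 + 2.9496*w + 0.5544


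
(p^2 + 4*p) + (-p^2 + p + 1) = 5*p + 1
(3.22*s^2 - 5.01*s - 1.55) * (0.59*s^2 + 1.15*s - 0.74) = 1.8998*s^4 + 0.7471*s^3 - 9.0588*s^2 + 1.9249*s + 1.147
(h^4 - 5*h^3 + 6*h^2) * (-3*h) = -3*h^5 + 15*h^4 - 18*h^3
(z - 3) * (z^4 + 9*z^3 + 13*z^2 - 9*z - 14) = z^5 + 6*z^4 - 14*z^3 - 48*z^2 + 13*z + 42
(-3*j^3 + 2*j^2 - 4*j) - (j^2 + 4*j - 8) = -3*j^3 + j^2 - 8*j + 8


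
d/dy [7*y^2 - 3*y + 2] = 14*y - 3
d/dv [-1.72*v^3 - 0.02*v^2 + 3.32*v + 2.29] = -5.16*v^2 - 0.04*v + 3.32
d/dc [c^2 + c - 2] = 2*c + 1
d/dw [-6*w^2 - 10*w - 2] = -12*w - 10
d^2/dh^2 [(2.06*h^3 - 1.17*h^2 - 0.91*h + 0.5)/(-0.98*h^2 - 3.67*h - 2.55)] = (1.77635683940025e-15*h^5 + 1.4210854715202e-14*h^4 - 51.864104*h^3 - 136.09524*h^2 - 104.80524*h - 12.78652)/(0.941192*h^6 + 10.574004*h^5 + 46.945626*h^4 + 104.458843*h^3 + 122.154435*h^2 + 71.592525*h + 16.581375)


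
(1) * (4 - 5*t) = 4 - 5*t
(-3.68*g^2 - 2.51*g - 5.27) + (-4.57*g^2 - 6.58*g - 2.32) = -8.25*g^2 - 9.09*g - 7.59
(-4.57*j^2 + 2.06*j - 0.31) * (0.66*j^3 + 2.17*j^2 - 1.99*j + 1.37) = -3.0162*j^5 - 8.5573*j^4 + 13.3599*j^3 - 11.033*j^2 + 3.4391*j - 0.4247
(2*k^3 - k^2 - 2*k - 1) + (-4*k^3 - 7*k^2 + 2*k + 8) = -2*k^3 - 8*k^2 + 7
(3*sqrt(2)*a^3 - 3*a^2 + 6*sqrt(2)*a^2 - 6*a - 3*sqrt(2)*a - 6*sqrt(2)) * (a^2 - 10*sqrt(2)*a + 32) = 3*sqrt(2)*a^5 - 63*a^4 + 6*sqrt(2)*a^4 - 126*a^3 + 123*sqrt(2)*a^3 - 36*a^2 + 246*sqrt(2)*a^2 - 96*sqrt(2)*a - 72*a - 192*sqrt(2)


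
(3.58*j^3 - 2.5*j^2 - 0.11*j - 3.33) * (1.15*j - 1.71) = 4.117*j^4 - 8.9968*j^3 + 4.1485*j^2 - 3.6414*j + 5.6943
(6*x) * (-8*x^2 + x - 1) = -48*x^3 + 6*x^2 - 6*x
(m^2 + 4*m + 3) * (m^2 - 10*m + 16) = m^4 - 6*m^3 - 21*m^2 + 34*m + 48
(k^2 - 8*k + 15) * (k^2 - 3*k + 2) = k^4 - 11*k^3 + 41*k^2 - 61*k + 30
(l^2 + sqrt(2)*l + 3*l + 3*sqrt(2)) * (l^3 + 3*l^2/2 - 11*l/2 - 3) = l^5 + sqrt(2)*l^4 + 9*l^4/2 - l^3 + 9*sqrt(2)*l^3/2 - 39*l^2/2 - sqrt(2)*l^2 - 39*sqrt(2)*l/2 - 9*l - 9*sqrt(2)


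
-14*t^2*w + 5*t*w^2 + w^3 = w*(-2*t + w)*(7*t + w)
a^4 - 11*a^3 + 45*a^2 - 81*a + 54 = (a - 3)^3*(a - 2)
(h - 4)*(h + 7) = h^2 + 3*h - 28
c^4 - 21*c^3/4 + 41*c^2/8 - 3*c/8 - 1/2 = (c - 4)*(c - 1)*(c - 1/2)*(c + 1/4)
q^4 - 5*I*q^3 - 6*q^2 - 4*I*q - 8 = (q - 2*I)^3*(q + I)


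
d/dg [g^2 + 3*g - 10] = 2*g + 3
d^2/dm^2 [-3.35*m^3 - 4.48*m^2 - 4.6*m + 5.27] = -20.1*m - 8.96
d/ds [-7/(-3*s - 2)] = -21/(3*s + 2)^2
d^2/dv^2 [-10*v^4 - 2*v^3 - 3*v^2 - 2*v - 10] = -120*v^2 - 12*v - 6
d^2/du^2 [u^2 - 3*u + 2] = 2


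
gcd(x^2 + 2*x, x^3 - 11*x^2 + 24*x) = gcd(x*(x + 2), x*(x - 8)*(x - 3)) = x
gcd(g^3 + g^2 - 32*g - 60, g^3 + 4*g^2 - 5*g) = g + 5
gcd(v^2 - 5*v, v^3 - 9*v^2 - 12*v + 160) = v - 5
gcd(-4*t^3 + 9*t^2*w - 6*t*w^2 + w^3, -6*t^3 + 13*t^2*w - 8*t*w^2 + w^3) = t^2 - 2*t*w + w^2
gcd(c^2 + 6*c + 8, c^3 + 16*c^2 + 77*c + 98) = c + 2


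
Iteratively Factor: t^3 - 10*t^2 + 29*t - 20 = (t - 4)*(t^2 - 6*t + 5) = (t - 5)*(t - 4)*(t - 1)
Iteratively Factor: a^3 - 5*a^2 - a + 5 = (a - 5)*(a^2 - 1) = (a - 5)*(a + 1)*(a - 1)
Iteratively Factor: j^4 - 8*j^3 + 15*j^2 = (j - 3)*(j^3 - 5*j^2) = (j - 5)*(j - 3)*(j^2) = j*(j - 5)*(j - 3)*(j)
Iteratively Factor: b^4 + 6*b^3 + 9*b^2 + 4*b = (b + 1)*(b^3 + 5*b^2 + 4*b) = b*(b + 1)*(b^2 + 5*b + 4) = b*(b + 1)^2*(b + 4)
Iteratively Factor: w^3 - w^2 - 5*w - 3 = (w - 3)*(w^2 + 2*w + 1) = (w - 3)*(w + 1)*(w + 1)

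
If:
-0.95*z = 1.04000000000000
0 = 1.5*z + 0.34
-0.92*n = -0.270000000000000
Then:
No Solution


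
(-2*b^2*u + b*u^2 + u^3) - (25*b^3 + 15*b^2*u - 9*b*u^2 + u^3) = -25*b^3 - 17*b^2*u + 10*b*u^2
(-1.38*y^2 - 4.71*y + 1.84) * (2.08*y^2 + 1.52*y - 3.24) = -2.8704*y^4 - 11.8944*y^3 + 1.1392*y^2 + 18.0572*y - 5.9616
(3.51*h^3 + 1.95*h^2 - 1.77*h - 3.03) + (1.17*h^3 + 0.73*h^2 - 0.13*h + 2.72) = 4.68*h^3 + 2.68*h^2 - 1.9*h - 0.31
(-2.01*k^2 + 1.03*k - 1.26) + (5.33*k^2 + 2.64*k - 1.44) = 3.32*k^2 + 3.67*k - 2.7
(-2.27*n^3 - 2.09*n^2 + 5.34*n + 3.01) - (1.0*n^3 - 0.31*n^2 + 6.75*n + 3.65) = -3.27*n^3 - 1.78*n^2 - 1.41*n - 0.64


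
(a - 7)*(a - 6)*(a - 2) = a^3 - 15*a^2 + 68*a - 84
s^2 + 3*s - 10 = (s - 2)*(s + 5)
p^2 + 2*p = p*(p + 2)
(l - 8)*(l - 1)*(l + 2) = l^3 - 7*l^2 - 10*l + 16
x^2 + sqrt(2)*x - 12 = (x - 2*sqrt(2))*(x + 3*sqrt(2))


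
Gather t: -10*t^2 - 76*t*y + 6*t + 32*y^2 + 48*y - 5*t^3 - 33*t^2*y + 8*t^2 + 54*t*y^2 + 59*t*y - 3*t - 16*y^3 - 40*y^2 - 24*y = -5*t^3 + t^2*(-33*y - 2) + t*(54*y^2 - 17*y + 3) - 16*y^3 - 8*y^2 + 24*y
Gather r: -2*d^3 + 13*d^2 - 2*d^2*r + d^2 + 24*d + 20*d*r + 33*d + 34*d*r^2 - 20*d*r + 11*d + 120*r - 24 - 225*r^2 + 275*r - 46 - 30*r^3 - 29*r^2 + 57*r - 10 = -2*d^3 + 14*d^2 + 68*d - 30*r^3 + r^2*(34*d - 254) + r*(452 - 2*d^2) - 80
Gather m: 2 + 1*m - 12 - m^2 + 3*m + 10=-m^2 + 4*m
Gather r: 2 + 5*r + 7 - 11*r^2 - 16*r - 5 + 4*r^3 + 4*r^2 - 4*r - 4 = 4*r^3 - 7*r^2 - 15*r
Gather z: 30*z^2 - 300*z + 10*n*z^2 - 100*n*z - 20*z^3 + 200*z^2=-20*z^3 + z^2*(10*n + 230) + z*(-100*n - 300)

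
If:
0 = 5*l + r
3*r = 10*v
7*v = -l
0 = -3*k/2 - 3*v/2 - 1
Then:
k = -2/3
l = 0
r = 0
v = 0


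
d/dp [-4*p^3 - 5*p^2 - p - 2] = -12*p^2 - 10*p - 1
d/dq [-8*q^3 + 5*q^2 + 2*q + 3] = -24*q^2 + 10*q + 2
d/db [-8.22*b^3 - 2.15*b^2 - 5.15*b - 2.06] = -24.66*b^2 - 4.3*b - 5.15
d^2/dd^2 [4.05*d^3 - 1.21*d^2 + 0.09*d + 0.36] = 24.3*d - 2.42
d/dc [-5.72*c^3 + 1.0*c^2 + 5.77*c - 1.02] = -17.16*c^2 + 2.0*c + 5.77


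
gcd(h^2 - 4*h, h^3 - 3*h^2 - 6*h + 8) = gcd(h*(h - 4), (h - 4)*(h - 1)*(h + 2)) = h - 4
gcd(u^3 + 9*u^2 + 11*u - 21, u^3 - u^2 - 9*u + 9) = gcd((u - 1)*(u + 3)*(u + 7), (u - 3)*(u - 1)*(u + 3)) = u^2 + 2*u - 3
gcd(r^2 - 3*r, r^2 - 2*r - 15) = 1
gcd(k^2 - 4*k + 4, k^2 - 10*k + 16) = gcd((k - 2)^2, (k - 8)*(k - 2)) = k - 2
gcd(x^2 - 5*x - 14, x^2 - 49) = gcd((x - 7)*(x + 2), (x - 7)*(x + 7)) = x - 7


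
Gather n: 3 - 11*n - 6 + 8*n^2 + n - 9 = 8*n^2 - 10*n - 12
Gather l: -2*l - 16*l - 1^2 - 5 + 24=18 - 18*l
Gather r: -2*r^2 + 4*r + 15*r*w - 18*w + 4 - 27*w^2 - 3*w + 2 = -2*r^2 + r*(15*w + 4) - 27*w^2 - 21*w + 6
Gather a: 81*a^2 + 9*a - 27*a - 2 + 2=81*a^2 - 18*a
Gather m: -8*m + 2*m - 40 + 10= -6*m - 30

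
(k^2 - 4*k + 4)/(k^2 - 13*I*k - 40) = (-k^2 + 4*k - 4)/(-k^2 + 13*I*k + 40)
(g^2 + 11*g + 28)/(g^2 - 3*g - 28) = (g + 7)/(g - 7)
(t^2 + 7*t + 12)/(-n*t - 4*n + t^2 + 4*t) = (t + 3)/(-n + t)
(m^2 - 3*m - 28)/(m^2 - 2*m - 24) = (m - 7)/(m - 6)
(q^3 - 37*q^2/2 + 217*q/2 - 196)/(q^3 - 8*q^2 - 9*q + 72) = (2*q^2 - 21*q + 49)/(2*(q^2 - 9))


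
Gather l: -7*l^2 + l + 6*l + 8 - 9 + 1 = -7*l^2 + 7*l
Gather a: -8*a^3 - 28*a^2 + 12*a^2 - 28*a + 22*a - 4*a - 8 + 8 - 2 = -8*a^3 - 16*a^2 - 10*a - 2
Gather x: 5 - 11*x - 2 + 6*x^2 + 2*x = 6*x^2 - 9*x + 3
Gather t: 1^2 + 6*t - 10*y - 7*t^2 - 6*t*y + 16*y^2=-7*t^2 + t*(6 - 6*y) + 16*y^2 - 10*y + 1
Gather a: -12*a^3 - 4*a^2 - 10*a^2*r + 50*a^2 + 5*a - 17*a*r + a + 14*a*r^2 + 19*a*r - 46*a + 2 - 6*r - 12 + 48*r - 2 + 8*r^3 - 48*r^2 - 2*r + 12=-12*a^3 + a^2*(46 - 10*r) + a*(14*r^2 + 2*r - 40) + 8*r^3 - 48*r^2 + 40*r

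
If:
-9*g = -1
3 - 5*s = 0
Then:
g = 1/9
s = 3/5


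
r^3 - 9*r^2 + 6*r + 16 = (r - 8)*(r - 2)*(r + 1)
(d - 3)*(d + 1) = d^2 - 2*d - 3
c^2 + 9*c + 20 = (c + 4)*(c + 5)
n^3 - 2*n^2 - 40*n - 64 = (n - 8)*(n + 2)*(n + 4)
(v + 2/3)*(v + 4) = v^2 + 14*v/3 + 8/3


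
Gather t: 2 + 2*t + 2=2*t + 4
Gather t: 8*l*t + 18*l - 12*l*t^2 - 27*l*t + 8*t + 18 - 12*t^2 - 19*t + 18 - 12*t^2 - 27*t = 18*l + t^2*(-12*l - 24) + t*(-19*l - 38) + 36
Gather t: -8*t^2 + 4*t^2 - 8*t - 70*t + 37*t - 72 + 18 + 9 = -4*t^2 - 41*t - 45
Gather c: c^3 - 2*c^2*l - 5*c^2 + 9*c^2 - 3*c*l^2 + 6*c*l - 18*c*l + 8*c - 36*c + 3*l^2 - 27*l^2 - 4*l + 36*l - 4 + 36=c^3 + c^2*(4 - 2*l) + c*(-3*l^2 - 12*l - 28) - 24*l^2 + 32*l + 32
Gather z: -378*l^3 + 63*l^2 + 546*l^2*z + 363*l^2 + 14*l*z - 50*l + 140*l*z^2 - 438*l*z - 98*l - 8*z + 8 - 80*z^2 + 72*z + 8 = -378*l^3 + 426*l^2 - 148*l + z^2*(140*l - 80) + z*(546*l^2 - 424*l + 64) + 16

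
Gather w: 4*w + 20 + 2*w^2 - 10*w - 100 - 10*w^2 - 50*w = -8*w^2 - 56*w - 80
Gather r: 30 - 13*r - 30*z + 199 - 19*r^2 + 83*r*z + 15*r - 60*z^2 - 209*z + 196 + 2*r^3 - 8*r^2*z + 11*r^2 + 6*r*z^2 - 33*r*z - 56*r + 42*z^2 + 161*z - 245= 2*r^3 + r^2*(-8*z - 8) + r*(6*z^2 + 50*z - 54) - 18*z^2 - 78*z + 180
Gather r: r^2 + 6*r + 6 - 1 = r^2 + 6*r + 5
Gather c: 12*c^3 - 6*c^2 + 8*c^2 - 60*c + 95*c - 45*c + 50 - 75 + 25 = 12*c^3 + 2*c^2 - 10*c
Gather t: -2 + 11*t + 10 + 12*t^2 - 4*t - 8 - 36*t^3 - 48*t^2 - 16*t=-36*t^3 - 36*t^2 - 9*t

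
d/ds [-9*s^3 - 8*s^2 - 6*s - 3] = -27*s^2 - 16*s - 6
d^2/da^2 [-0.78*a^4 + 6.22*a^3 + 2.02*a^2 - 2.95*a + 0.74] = -9.36*a^2 + 37.32*a + 4.04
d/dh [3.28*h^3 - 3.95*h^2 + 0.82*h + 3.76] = 9.84*h^2 - 7.9*h + 0.82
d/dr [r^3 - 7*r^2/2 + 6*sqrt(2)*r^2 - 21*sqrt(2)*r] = 3*r^2 - 7*r + 12*sqrt(2)*r - 21*sqrt(2)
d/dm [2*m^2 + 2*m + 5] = 4*m + 2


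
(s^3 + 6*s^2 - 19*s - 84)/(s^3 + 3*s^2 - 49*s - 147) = (s - 4)/(s - 7)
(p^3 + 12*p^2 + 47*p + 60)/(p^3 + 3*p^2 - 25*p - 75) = (p + 4)/(p - 5)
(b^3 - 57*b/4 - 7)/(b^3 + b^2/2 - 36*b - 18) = (b^2 - b/2 - 14)/(b^2 - 36)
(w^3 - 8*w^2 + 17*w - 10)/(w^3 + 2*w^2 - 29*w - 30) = (w^2 - 3*w + 2)/(w^2 + 7*w + 6)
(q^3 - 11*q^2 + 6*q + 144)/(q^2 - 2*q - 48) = (q^2 - 3*q - 18)/(q + 6)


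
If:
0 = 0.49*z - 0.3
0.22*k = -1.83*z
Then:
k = -5.09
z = 0.61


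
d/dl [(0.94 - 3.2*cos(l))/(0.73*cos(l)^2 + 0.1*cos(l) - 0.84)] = (-2.336*cos(l)^2 + 1.3724*cos(l) - 2.594)*sin(l)/(0.5329*cos(l)^4 + 0.146*cos(l)^3 - 1.2164*cos(l)^2 - 0.168*cos(l) + 0.7056)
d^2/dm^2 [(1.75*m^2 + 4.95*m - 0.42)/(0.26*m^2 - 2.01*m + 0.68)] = (2.49834*m^3 - 2.026752*m^2 - 3.93400799999999*m + 11.904548)/(0.017576*m^6 - 0.407628*m^5 + 3.289182*m^4 - 10.252809*m^3 + 8.602476*m^2 - 2.788272*m + 0.314432)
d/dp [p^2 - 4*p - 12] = 2*p - 4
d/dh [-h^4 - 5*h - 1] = -4*h^3 - 5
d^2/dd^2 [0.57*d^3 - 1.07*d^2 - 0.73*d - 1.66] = 3.42*d - 2.14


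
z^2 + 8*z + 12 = (z + 2)*(z + 6)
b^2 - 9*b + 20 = (b - 5)*(b - 4)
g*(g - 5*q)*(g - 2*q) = g^3 - 7*g^2*q + 10*g*q^2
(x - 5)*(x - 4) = x^2 - 9*x + 20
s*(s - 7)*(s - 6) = s^3 - 13*s^2 + 42*s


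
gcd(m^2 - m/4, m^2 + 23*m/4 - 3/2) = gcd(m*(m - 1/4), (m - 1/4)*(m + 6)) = m - 1/4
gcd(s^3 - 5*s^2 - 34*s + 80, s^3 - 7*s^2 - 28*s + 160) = s^2 - 3*s - 40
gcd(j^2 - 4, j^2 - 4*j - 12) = j + 2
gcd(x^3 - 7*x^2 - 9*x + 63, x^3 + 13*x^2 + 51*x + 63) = x + 3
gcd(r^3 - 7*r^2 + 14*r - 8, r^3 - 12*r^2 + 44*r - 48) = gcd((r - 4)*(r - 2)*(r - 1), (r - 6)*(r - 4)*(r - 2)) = r^2 - 6*r + 8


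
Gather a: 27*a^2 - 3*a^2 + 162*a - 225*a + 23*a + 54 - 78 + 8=24*a^2 - 40*a - 16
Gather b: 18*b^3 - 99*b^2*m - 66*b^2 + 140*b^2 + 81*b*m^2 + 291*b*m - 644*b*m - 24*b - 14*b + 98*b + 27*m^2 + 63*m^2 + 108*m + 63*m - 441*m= 18*b^3 + b^2*(74 - 99*m) + b*(81*m^2 - 353*m + 60) + 90*m^2 - 270*m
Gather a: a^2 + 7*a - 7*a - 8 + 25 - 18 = a^2 - 1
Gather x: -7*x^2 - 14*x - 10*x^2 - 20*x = -17*x^2 - 34*x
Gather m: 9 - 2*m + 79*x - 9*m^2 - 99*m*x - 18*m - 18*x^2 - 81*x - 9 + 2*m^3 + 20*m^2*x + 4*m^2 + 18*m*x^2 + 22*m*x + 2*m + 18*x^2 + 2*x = 2*m^3 + m^2*(20*x - 5) + m*(18*x^2 - 77*x - 18)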